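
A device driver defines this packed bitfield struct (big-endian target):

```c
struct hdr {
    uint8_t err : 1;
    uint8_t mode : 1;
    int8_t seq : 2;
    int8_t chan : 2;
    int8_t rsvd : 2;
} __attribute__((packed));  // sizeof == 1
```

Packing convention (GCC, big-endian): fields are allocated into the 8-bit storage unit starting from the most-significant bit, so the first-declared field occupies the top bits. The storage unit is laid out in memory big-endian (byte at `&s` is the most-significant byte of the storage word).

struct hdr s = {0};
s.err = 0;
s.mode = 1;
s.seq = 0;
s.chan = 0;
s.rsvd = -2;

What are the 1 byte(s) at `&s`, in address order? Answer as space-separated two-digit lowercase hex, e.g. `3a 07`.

42

err (1b) val=0 bits=0x0 at bit 7: 0x00
mode (1b) val=1 bits=0x1 at bit 6: 0x40
seq (2b) val=0 bits=0x0 at bit 4: 0x40
chan (2b) val=0 bits=0x0 at bit 2: 0x40
rsvd (2b) val=-2 bits=0x2 at bit 0: 0x42
word = 0x42 → big-endian bytes:
  [0]=0x42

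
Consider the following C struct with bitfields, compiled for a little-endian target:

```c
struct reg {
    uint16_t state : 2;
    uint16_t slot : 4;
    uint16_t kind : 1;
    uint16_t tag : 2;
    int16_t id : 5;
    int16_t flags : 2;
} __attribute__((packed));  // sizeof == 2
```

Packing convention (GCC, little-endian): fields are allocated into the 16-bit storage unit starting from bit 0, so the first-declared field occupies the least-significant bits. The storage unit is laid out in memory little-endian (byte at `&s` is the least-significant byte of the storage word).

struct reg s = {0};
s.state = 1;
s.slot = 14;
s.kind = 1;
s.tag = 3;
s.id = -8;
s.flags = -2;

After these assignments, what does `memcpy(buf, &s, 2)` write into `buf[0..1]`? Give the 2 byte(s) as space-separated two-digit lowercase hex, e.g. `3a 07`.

state (2b) val=1 bits=0x1 at bit 0: 0x0001
slot (4b) val=14 bits=0xe at bit 2: 0x0039
kind (1b) val=1 bits=0x1 at bit 6: 0x0079
tag (2b) val=3 bits=0x3 at bit 7: 0x01f9
id (5b) val=-8 bits=0x18 at bit 9: 0x31f9
flags (2b) val=-2 bits=0x2 at bit 14: 0xb1f9
word = 0xb1f9 → little-endian bytes:
  [0]=0xf9  [1]=0xb1

f9 b1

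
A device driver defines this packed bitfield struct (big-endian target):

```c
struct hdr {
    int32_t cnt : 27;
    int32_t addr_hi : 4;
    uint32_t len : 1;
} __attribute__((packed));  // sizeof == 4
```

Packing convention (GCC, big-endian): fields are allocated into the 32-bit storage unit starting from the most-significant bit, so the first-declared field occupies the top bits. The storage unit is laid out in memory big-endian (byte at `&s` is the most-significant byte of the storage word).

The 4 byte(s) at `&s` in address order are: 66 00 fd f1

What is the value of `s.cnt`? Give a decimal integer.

53479407

[0]=0x66 [1]=0x00 [2]=0xfd [3]=0xf1 (big-endian) → word 0x6600fdf1
cnt:27 @ bit 5 → (0x6600fdf1>>5)&0x7ffffff = 0x33007ef  ←
addr_hi:4 @ bit 1 → (0x6600fdf1>>1)&0xf = 0x8
len:1 @ bit 0 → (0x6600fdf1>>0)&0x1 = 0x1
cnt signed 27b, MSB=0: value = 53479407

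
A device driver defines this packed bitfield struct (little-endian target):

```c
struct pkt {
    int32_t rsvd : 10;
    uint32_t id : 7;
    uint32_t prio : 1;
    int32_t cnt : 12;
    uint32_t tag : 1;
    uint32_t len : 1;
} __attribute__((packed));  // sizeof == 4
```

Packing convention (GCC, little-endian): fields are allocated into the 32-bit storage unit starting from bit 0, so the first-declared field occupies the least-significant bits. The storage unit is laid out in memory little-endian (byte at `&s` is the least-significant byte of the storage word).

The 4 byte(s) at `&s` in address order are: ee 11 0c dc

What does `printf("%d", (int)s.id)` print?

4

[0]=0xee [1]=0x11 [2]=0x0c [3]=0xdc (little-endian) → word 0xdc0c11ee
rsvd [0+:10] = (word>>0) & 0x3ff = 494
id [10+:7] = (word>>10) & 0x7f = 4  ←
prio [17+:1] = (word>>17) & 0x1 = 0
cnt [18+:12] = (word>>18) & 0xfff = 1795
tag [30+:1] = (word>>30) & 0x1 = 1
len [31+:1] = (word>>31) & 0x1 = 1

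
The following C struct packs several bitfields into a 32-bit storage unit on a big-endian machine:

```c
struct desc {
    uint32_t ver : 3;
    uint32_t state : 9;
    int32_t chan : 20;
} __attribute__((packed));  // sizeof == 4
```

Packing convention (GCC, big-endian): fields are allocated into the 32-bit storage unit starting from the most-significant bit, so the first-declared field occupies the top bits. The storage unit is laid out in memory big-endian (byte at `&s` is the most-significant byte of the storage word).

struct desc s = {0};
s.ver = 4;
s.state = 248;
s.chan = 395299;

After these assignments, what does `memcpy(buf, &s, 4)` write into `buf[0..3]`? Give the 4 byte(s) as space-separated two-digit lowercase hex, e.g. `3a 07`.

8f 86 08 23

[29+:3] ver=4 & 0x7 = 0x4; word=0x80000000
[20+:9] state=248 & 0x1ff = 0xf8; word=0x8f800000
[0+:20] chan=395299 & 0xfffff = 0x60823; word=0x8f860823
word = 0x8f860823 → big-endian bytes:
  [0]=0x8f  [1]=0x86  [2]=0x08  [3]=0x23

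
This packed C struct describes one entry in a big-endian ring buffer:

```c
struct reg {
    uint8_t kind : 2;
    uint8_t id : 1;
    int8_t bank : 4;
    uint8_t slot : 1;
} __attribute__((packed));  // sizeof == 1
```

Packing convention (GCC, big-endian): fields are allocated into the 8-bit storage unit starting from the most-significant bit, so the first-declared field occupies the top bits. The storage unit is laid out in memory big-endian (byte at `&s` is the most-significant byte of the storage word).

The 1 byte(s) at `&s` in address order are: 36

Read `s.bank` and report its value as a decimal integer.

-5

[0]=0x36 (big-endian) → word 0x36
kind [6+:2] = (word>>6) & 0x3 = 0
id [5+:1] = (word>>5) & 0x1 = 1
bank [1+:4] = (word>>1) & 0xf = 11  ←
slot [0+:1] = (word>>0) & 0x1 = 0
bank signed 4b, MSB=1: 11 - 16 = -5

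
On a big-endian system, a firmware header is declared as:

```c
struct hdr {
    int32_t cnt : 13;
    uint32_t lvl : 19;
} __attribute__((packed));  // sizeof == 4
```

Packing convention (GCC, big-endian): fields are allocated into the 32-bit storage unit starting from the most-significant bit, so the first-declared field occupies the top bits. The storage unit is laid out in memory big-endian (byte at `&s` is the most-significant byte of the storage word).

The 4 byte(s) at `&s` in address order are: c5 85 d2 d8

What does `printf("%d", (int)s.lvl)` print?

[0]=0xc5 [1]=0x85 [2]=0xd2 [3]=0xd8 (big-endian) → word 0xc585d2d8
cnt [19+:13] = (word>>19) & 0x1fff = 6320
lvl [0+:19] = (word>>0) & 0x7ffff = 381656  ←

381656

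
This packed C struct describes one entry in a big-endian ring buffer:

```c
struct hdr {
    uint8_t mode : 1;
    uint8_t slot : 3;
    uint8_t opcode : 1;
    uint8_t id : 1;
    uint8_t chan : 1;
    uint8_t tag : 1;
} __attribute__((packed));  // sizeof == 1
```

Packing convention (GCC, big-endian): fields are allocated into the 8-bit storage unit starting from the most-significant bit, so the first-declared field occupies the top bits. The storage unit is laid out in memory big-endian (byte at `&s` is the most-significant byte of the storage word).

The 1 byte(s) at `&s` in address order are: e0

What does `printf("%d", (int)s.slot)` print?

[0]=0xe0 (big-endian) → word 0xe0
mode:1 @ bit 7 → (0xe0>>7)&0x1 = 0x1
slot:3 @ bit 4 → (0xe0>>4)&0x7 = 0x6  ←
opcode:1 @ bit 3 → (0xe0>>3)&0x1 = 0x0
id:1 @ bit 2 → (0xe0>>2)&0x1 = 0x0
chan:1 @ bit 1 → (0xe0>>1)&0x1 = 0x0
tag:1 @ bit 0 → (0xe0>>0)&0x1 = 0x0

6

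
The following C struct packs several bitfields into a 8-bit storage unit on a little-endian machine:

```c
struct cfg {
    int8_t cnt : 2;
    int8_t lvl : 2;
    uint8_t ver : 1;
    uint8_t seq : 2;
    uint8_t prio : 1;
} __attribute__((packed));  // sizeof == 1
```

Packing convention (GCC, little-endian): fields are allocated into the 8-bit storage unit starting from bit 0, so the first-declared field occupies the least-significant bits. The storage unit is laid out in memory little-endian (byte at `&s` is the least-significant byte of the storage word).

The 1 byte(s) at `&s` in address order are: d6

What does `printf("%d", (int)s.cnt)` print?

-2

[0]=0xd6 (little-endian) → word 0xd6
cnt:2 @ bit 0 → (0xd6>>0)&0x3 = 0x2  ←
lvl:2 @ bit 2 → (0xd6>>2)&0x3 = 0x1
ver:1 @ bit 4 → (0xd6>>4)&0x1 = 0x1
seq:2 @ bit 5 → (0xd6>>5)&0x3 = 0x2
prio:1 @ bit 7 → (0xd6>>7)&0x1 = 0x1
cnt signed 2b, MSB=1: 2 - 4 = -2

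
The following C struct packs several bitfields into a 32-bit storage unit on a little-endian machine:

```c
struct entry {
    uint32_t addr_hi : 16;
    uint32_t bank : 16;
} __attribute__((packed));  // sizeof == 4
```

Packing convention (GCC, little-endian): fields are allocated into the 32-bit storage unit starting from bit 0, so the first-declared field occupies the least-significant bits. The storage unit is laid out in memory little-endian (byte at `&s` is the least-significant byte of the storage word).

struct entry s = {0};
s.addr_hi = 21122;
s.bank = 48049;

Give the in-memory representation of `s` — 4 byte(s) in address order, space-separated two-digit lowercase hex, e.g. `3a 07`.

82 52 b1 bb

addr_hi:16 = 21122 → 0x5282 << 0 → word 0x00005282
bank:16 = 48049 → 0xbbb1 << 16 → word 0xbbb15282
word = 0xbbb15282 → little-endian bytes:
  [0]=0x82  [1]=0x52  [2]=0xb1  [3]=0xbb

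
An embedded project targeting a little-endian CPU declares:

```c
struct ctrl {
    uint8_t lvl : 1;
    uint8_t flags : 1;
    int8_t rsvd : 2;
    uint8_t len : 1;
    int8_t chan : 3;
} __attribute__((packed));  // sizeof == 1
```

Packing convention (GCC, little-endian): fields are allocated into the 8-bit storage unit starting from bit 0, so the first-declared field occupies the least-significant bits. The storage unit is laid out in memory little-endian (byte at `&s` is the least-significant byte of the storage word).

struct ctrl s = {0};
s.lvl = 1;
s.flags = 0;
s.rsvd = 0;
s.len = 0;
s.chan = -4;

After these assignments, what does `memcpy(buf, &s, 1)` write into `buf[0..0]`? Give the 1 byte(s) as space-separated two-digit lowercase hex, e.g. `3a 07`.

81

[0+:1] lvl=1 & 0x1 = 0x1; word=0x01
[1+:1] flags=0 & 0x1 = 0x0; word=0x01
[2+:2] rsvd=0 & 0x3 = 0x0; word=0x01
[4+:1] len=0 & 0x1 = 0x0; word=0x01
[5+:3] chan=-4 & 0x7 = 0x4; word=0x81
word = 0x81 → little-endian bytes:
  [0]=0x81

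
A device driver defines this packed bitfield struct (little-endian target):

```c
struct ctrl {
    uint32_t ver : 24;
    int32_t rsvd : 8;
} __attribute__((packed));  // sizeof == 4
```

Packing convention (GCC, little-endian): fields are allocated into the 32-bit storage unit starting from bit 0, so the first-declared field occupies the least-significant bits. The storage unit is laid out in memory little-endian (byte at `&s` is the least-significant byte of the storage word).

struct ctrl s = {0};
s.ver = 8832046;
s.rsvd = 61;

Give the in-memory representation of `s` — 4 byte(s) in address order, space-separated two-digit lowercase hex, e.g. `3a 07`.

2e c4 86 3d

[0+:24] ver=8832046 & 0xffffff = 0x86c42e; word=0x0086c42e
[24+:8] rsvd=61 & 0xff = 0x3d; word=0x3d86c42e
word = 0x3d86c42e → little-endian bytes:
  [0]=0x2e  [1]=0xc4  [2]=0x86  [3]=0x3d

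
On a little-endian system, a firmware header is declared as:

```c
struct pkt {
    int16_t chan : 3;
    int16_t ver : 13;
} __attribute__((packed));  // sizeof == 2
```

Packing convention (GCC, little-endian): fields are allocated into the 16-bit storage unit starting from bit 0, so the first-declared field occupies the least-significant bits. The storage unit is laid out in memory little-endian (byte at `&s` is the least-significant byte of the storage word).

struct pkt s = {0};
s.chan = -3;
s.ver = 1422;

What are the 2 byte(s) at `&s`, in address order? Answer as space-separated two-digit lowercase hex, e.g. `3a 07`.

75 2c

chan (3b) val=-3 bits=0x5 at bit 0: 0x0005
ver (13b) val=1422 bits=0x58e at bit 3: 0x2c75
word = 0x2c75 → little-endian bytes:
  [0]=0x75  [1]=0x2c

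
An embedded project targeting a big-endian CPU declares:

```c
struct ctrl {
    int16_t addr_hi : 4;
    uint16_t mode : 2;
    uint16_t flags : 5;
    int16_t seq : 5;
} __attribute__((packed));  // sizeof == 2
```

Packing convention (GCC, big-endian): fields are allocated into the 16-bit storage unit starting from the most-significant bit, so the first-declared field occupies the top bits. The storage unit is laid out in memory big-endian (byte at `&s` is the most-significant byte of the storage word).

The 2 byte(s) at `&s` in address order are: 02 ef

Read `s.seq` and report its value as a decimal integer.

[0]=0x02 [1]=0xef (big-endian) → word 0x02ef
addr_hi [12+:4] = (word>>12) & 0xf = 0
mode [10+:2] = (word>>10) & 0x3 = 0
flags [5+:5] = (word>>5) & 0x1f = 23
seq [0+:5] = (word>>0) & 0x1f = 15  ←
seq signed 5b, MSB=0: value = 15

15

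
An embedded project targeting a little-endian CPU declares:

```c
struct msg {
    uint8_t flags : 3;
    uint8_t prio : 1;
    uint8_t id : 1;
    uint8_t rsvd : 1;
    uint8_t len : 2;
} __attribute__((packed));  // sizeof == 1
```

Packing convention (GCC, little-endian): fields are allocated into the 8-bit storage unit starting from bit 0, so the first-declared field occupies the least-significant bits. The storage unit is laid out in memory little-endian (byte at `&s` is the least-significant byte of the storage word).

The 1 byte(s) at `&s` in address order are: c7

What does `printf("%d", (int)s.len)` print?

3

[0]=0xc7 (little-endian) → word 0xc7
flags:3 @ bit 0 → (0xc7>>0)&0x7 = 0x7
prio:1 @ bit 3 → (0xc7>>3)&0x1 = 0x0
id:1 @ bit 4 → (0xc7>>4)&0x1 = 0x0
rsvd:1 @ bit 5 → (0xc7>>5)&0x1 = 0x0
len:2 @ bit 6 → (0xc7>>6)&0x3 = 0x3  ←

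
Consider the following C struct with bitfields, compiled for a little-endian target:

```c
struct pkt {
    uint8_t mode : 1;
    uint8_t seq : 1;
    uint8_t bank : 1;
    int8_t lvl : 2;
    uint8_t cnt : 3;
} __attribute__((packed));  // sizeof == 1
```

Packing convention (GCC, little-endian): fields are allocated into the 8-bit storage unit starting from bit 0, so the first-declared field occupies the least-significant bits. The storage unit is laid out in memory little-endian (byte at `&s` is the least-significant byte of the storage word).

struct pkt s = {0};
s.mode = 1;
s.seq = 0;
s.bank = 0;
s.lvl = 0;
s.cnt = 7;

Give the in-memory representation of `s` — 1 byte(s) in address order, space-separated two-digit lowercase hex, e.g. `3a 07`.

[0+:1] mode=1 & 0x1 = 0x1; word=0x01
[1+:1] seq=0 & 0x1 = 0x0; word=0x01
[2+:1] bank=0 & 0x1 = 0x0; word=0x01
[3+:2] lvl=0 & 0x3 = 0x0; word=0x01
[5+:3] cnt=7 & 0x7 = 0x7; word=0xe1
word = 0xe1 → little-endian bytes:
  [0]=0xe1

e1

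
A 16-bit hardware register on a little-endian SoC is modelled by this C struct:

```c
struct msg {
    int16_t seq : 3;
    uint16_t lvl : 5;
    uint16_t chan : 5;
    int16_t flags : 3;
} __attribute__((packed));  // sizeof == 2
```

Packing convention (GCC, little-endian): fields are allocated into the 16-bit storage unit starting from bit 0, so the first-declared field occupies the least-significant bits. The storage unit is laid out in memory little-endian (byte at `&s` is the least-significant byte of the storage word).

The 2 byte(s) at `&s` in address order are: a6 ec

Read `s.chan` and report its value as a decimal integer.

[0]=0xa6 [1]=0xec (little-endian) → word 0xeca6
seq:3 @ bit 0 → (0xeca6>>0)&0x7 = 0x6
lvl:5 @ bit 3 → (0xeca6>>3)&0x1f = 0x14
chan:5 @ bit 8 → (0xeca6>>8)&0x1f = 0xc  ←
flags:3 @ bit 13 → (0xeca6>>13)&0x7 = 0x7

12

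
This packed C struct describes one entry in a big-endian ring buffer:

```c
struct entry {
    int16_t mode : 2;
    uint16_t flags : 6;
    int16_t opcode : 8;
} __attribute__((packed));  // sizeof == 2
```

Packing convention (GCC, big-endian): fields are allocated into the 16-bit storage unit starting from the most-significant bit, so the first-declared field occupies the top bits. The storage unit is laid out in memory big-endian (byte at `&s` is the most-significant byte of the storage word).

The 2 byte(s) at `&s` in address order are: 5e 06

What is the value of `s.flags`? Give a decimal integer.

30

[0]=0x5e [1]=0x06 (big-endian) → word 0x5e06
mode [14+:2] = (word>>14) & 0x3 = 1
flags [8+:6] = (word>>8) & 0x3f = 30  ←
opcode [0+:8] = (word>>0) & 0xff = 6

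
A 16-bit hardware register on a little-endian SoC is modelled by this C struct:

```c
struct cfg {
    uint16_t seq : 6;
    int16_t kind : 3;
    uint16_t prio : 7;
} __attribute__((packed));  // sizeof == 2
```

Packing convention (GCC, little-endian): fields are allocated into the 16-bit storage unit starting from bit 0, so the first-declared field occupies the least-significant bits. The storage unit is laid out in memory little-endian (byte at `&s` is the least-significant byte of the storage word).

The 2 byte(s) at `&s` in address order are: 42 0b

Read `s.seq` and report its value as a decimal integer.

[0]=0x42 [1]=0x0b (little-endian) → word 0x0b42
seq:6 @ bit 0 → (0x0b42>>0)&0x3f = 0x2  ←
kind:3 @ bit 6 → (0x0b42>>6)&0x7 = 0x5
prio:7 @ bit 9 → (0x0b42>>9)&0x7f = 0x5

2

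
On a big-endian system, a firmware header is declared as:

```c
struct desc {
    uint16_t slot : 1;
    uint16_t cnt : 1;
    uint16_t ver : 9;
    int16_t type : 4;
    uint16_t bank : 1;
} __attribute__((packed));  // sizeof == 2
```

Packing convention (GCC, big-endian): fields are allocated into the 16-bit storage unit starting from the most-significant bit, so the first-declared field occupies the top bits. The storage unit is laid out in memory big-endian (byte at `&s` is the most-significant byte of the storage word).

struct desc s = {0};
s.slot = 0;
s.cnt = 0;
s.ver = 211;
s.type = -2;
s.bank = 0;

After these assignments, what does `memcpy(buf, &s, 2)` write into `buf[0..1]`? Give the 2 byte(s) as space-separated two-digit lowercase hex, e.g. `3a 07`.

1a 7c

slot (1b) val=0 bits=0x0 at bit 15: 0x0000
cnt (1b) val=0 bits=0x0 at bit 14: 0x0000
ver (9b) val=211 bits=0xd3 at bit 5: 0x1a60
type (4b) val=-2 bits=0xe at bit 1: 0x1a7c
bank (1b) val=0 bits=0x0 at bit 0: 0x1a7c
word = 0x1a7c → big-endian bytes:
  [0]=0x1a  [1]=0x7c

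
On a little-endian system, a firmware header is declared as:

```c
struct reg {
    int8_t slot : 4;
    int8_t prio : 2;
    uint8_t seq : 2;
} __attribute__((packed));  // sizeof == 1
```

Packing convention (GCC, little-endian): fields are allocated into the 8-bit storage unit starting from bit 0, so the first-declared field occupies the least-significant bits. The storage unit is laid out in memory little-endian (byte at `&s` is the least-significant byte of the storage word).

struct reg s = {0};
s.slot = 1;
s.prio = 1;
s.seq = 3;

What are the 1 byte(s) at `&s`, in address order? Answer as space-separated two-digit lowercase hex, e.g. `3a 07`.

d1

slot (4b) val=1 bits=0x1 at bit 0: 0x01
prio (2b) val=1 bits=0x1 at bit 4: 0x11
seq (2b) val=3 bits=0x3 at bit 6: 0xd1
word = 0xd1 → little-endian bytes:
  [0]=0xd1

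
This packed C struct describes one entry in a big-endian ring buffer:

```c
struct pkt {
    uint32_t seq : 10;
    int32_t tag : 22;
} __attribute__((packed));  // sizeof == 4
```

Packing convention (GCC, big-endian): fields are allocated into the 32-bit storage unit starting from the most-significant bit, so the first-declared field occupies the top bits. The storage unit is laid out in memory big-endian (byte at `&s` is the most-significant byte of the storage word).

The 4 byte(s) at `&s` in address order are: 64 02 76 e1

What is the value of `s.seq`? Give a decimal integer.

400

[0]=0x64 [1]=0x02 [2]=0x76 [3]=0xe1 (big-endian) → word 0x640276e1
seq [22+:10] = (word>>22) & 0x3ff = 400  ←
tag [0+:22] = (word>>0) & 0x3fffff = 161505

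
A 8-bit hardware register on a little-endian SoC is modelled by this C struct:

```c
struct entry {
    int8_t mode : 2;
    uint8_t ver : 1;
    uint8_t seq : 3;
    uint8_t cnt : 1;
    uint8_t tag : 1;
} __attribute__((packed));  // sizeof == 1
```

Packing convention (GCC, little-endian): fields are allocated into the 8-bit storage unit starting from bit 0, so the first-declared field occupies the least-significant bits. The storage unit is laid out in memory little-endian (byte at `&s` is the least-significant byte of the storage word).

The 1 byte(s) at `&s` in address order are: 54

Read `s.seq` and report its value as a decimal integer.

2

[0]=0x54 (little-endian) → word 0x54
mode [0+:2] = (word>>0) & 0x3 = 0
ver [2+:1] = (word>>2) & 0x1 = 1
seq [3+:3] = (word>>3) & 0x7 = 2  ←
cnt [6+:1] = (word>>6) & 0x1 = 1
tag [7+:1] = (word>>7) & 0x1 = 0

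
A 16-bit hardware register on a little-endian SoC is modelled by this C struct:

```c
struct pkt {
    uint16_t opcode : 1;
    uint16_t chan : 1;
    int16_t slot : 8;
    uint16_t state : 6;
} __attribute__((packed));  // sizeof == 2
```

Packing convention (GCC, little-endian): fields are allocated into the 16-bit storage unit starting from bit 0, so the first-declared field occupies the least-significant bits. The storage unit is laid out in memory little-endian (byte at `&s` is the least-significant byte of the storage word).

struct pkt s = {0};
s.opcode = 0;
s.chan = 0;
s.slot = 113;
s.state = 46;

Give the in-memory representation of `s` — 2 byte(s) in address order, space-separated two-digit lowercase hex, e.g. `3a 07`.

opcode:1 = 0 → 0x0 << 0 → word 0x0000
chan:1 = 0 → 0x0 << 1 → word 0x0000
slot:8 = 113 → 0x71 << 2 → word 0x01c4
state:6 = 46 → 0x2e << 10 → word 0xb9c4
word = 0xb9c4 → little-endian bytes:
  [0]=0xc4  [1]=0xb9

c4 b9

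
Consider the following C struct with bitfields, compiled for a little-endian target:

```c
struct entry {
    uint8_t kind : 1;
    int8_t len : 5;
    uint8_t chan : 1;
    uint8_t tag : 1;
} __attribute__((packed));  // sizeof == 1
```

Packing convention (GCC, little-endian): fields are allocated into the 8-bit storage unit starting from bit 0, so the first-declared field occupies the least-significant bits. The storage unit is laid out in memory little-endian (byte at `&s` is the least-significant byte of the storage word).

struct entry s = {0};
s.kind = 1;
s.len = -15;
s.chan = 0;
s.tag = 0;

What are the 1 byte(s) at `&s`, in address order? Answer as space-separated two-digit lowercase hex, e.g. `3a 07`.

kind:1 = 1 → 0x1 << 0 → word 0x01
len:5 = -15 → 0x11 << 1 → word 0x23
chan:1 = 0 → 0x0 << 6 → word 0x23
tag:1 = 0 → 0x0 << 7 → word 0x23
word = 0x23 → little-endian bytes:
  [0]=0x23

23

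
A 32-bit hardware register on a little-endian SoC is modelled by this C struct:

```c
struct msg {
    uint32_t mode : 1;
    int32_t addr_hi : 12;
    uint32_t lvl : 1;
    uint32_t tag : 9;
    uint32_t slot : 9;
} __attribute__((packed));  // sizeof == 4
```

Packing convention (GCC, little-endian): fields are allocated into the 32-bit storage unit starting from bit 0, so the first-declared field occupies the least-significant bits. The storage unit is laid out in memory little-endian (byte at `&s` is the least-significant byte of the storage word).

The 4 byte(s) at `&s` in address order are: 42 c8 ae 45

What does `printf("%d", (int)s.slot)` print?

139

[0]=0x42 [1]=0xc8 [2]=0xae [3]=0x45 (little-endian) → word 0x45aec842
mode [0+:1] = (word>>0) & 0x1 = 0
addr_hi [1+:12] = (word>>1) & 0xfff = 1057
lvl [13+:1] = (word>>13) & 0x1 = 0
tag [14+:9] = (word>>14) & 0x1ff = 187
slot [23+:9] = (word>>23) & 0x1ff = 139  ←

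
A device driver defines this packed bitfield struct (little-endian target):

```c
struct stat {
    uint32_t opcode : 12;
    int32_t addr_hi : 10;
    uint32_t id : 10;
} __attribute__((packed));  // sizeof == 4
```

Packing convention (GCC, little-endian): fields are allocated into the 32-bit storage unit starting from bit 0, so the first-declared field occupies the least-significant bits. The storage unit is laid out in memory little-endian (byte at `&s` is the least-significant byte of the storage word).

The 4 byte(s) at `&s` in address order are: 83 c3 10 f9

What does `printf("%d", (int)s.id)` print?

996

[0]=0x83 [1]=0xc3 [2]=0x10 [3]=0xf9 (little-endian) → word 0xf910c383
opcode:12 @ bit 0 → (0xf910c383>>0)&0xfff = 0x383
addr_hi:10 @ bit 12 → (0xf910c383>>12)&0x3ff = 0x10c
id:10 @ bit 22 → (0xf910c383>>22)&0x3ff = 0x3e4  ←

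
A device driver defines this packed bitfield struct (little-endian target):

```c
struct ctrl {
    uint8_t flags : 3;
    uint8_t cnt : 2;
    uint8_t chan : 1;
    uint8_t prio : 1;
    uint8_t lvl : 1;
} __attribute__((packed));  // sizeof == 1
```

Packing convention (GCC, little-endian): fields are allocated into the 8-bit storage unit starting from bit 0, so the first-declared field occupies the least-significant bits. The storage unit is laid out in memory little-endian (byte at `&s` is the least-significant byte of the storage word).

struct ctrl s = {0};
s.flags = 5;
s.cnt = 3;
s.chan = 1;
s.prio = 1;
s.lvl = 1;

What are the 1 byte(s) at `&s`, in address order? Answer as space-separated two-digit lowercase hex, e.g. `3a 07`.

fd

flags (3b) val=5 bits=0x5 at bit 0: 0x05
cnt (2b) val=3 bits=0x3 at bit 3: 0x1d
chan (1b) val=1 bits=0x1 at bit 5: 0x3d
prio (1b) val=1 bits=0x1 at bit 6: 0x7d
lvl (1b) val=1 bits=0x1 at bit 7: 0xfd
word = 0xfd → little-endian bytes:
  [0]=0xfd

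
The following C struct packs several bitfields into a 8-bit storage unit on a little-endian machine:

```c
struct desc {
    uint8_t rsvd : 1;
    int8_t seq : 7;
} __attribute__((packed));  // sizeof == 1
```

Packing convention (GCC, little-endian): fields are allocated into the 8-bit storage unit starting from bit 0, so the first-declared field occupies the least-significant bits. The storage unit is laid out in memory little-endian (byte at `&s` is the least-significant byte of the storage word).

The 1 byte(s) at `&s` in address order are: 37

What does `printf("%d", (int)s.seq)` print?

[0]=0x37 (little-endian) → word 0x37
rsvd [0+:1] = (word>>0) & 0x1 = 1
seq [1+:7] = (word>>1) & 0x7f = 27  ←
seq signed 7b, MSB=0: value = 27

27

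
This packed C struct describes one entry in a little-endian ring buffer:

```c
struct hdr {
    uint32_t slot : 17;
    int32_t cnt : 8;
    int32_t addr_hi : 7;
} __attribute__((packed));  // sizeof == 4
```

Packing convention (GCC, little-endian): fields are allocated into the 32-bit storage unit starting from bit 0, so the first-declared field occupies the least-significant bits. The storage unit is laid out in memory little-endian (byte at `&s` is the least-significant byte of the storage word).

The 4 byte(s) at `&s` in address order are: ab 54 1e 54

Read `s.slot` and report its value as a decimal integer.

[0]=0xab [1]=0x54 [2]=0x1e [3]=0x54 (little-endian) → word 0x541e54ab
slot:17 @ bit 0 → (0x541e54ab>>0)&0x1ffff = 0x54ab  ←
cnt:8 @ bit 17 → (0x541e54ab>>17)&0xff = 0xf
addr_hi:7 @ bit 25 → (0x541e54ab>>25)&0x7f = 0x2a

21675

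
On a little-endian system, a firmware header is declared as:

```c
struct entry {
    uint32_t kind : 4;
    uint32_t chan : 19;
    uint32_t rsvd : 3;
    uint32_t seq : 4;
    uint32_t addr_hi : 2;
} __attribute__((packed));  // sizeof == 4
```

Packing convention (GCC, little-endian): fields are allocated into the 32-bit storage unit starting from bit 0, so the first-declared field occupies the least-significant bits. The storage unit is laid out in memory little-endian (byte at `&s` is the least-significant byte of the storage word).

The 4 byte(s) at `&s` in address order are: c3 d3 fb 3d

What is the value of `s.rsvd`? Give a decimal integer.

[0]=0xc3 [1]=0xd3 [2]=0xfb [3]=0x3d (little-endian) → word 0x3dfbd3c3
kind [0+:4] = (word>>0) & 0xf = 3
chan [4+:19] = (word>>4) & 0x7ffff = 507196
rsvd [23+:3] = (word>>23) & 0x7 = 3  ←
seq [26+:4] = (word>>26) & 0xf = 15
addr_hi [30+:2] = (word>>30) & 0x3 = 0

3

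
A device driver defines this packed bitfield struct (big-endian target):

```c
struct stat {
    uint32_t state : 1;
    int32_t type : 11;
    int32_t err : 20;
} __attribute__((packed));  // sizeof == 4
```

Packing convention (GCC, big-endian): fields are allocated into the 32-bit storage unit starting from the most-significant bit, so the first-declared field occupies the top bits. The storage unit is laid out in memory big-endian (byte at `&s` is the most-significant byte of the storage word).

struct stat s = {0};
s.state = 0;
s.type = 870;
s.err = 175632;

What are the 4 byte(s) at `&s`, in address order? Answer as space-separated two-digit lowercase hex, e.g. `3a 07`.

[31+:1] state=0 & 0x1 = 0x0; word=0x00000000
[20+:11] type=870 & 0x7ff = 0x366; word=0x36600000
[0+:20] err=175632 & 0xfffff = 0x2ae10; word=0x3662ae10
word = 0x3662ae10 → big-endian bytes:
  [0]=0x36  [1]=0x62  [2]=0xae  [3]=0x10

36 62 ae 10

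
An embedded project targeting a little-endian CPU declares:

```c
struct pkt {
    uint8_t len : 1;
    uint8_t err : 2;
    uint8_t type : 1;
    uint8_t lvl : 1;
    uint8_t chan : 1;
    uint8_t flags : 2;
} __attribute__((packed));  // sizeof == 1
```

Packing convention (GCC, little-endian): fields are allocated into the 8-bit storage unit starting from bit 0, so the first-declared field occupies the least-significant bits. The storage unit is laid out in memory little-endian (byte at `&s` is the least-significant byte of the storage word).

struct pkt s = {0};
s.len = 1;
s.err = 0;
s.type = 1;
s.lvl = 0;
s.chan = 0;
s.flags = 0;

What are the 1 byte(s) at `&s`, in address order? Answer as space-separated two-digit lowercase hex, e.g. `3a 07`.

len (1b) val=1 bits=0x1 at bit 0: 0x01
err (2b) val=0 bits=0x0 at bit 1: 0x01
type (1b) val=1 bits=0x1 at bit 3: 0x09
lvl (1b) val=0 bits=0x0 at bit 4: 0x09
chan (1b) val=0 bits=0x0 at bit 5: 0x09
flags (2b) val=0 bits=0x0 at bit 6: 0x09
word = 0x09 → little-endian bytes:
  [0]=0x09

09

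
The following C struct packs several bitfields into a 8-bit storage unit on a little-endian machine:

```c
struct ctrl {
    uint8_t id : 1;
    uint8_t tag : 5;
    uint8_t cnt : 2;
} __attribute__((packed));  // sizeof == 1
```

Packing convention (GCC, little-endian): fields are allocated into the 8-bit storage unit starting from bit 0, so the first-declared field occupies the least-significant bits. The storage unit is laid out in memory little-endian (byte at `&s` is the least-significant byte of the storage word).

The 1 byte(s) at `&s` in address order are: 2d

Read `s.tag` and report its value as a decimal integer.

[0]=0x2d (little-endian) → word 0x2d
id:1 @ bit 0 → (0x2d>>0)&0x1 = 0x1
tag:5 @ bit 1 → (0x2d>>1)&0x1f = 0x16  ←
cnt:2 @ bit 6 → (0x2d>>6)&0x3 = 0x0

22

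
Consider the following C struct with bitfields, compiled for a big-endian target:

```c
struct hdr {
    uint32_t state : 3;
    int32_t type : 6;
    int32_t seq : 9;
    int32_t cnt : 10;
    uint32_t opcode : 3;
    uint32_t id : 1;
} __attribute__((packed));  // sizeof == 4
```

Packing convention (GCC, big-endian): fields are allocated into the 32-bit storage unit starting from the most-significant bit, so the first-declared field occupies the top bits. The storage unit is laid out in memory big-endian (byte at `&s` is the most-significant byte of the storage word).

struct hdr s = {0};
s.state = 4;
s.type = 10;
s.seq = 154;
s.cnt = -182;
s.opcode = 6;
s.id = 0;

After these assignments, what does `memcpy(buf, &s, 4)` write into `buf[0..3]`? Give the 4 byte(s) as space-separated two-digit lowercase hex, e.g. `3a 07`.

85 26 b4 ac

state (3b) val=4 bits=0x4 at bit 29: 0x80000000
type (6b) val=10 bits=0xa at bit 23: 0x85000000
seq (9b) val=154 bits=0x9a at bit 14: 0x85268000
cnt (10b) val=-182 bits=0x34a at bit 4: 0x8526b4a0
opcode (3b) val=6 bits=0x6 at bit 1: 0x8526b4ac
id (1b) val=0 bits=0x0 at bit 0: 0x8526b4ac
word = 0x8526b4ac → big-endian bytes:
  [0]=0x85  [1]=0x26  [2]=0xb4  [3]=0xac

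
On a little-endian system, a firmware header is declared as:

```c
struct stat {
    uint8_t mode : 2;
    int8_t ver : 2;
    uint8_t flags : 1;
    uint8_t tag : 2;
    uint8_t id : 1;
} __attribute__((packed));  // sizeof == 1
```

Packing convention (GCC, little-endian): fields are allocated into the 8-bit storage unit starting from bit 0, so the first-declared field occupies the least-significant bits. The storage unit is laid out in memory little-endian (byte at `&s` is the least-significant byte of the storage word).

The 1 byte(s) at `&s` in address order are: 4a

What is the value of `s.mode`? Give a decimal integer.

[0]=0x4a (little-endian) → word 0x4a
mode:2 @ bit 0 → (0x4a>>0)&0x3 = 0x2  ←
ver:2 @ bit 2 → (0x4a>>2)&0x3 = 0x2
flags:1 @ bit 4 → (0x4a>>4)&0x1 = 0x0
tag:2 @ bit 5 → (0x4a>>5)&0x3 = 0x2
id:1 @ bit 7 → (0x4a>>7)&0x1 = 0x0

2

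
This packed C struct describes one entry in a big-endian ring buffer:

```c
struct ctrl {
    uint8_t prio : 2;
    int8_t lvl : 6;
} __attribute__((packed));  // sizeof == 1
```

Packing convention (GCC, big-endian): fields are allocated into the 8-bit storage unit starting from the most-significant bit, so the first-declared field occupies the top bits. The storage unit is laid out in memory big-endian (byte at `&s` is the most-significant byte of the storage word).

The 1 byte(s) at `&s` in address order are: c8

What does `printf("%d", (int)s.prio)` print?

3

[0]=0xc8 (big-endian) → word 0xc8
prio:2 @ bit 6 → (0xc8>>6)&0x3 = 0x3  ←
lvl:6 @ bit 0 → (0xc8>>0)&0x3f = 0x8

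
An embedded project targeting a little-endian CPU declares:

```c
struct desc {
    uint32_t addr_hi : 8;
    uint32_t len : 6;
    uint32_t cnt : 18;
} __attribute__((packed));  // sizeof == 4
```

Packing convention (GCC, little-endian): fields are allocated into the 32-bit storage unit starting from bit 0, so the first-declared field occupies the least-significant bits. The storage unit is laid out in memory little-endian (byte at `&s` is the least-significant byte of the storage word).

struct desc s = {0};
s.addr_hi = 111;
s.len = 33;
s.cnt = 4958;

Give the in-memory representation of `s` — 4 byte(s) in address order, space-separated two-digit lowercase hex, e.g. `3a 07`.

6f a1 d7 04

addr_hi (8b) val=111 bits=0x6f at bit 0: 0x0000006f
len (6b) val=33 bits=0x21 at bit 8: 0x0000216f
cnt (18b) val=4958 bits=0x135e at bit 14: 0x04d7a16f
word = 0x04d7a16f → little-endian bytes:
  [0]=0x6f  [1]=0xa1  [2]=0xd7  [3]=0x04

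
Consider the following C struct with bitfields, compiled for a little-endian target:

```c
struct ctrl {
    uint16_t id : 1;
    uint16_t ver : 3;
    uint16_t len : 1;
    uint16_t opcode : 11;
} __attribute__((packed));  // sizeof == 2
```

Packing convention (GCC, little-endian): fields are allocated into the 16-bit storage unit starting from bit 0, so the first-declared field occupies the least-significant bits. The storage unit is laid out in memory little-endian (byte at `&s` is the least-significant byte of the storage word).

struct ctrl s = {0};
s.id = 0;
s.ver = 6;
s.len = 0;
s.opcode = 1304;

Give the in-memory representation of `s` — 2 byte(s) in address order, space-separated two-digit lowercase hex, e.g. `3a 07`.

0c a3

id:1 = 0 → 0x0 << 0 → word 0x0000
ver:3 = 6 → 0x6 << 1 → word 0x000c
len:1 = 0 → 0x0 << 4 → word 0x000c
opcode:11 = 1304 → 0x518 << 5 → word 0xa30c
word = 0xa30c → little-endian bytes:
  [0]=0x0c  [1]=0xa3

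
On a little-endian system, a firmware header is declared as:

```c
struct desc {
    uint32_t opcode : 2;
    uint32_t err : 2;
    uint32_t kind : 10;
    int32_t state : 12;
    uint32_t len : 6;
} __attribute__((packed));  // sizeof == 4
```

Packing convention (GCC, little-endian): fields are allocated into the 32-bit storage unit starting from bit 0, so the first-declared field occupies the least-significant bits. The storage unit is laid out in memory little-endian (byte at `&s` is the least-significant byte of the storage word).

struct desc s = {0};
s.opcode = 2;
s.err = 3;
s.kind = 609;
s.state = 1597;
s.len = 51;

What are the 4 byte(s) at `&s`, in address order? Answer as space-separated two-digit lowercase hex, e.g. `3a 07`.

1e 66 8f cd

opcode:2 = 2 → 0x2 << 0 → word 0x00000002
err:2 = 3 → 0x3 << 2 → word 0x0000000e
kind:10 = 609 → 0x261 << 4 → word 0x0000261e
state:12 = 1597 → 0x63d << 14 → word 0x018f661e
len:6 = 51 → 0x33 << 26 → word 0xcd8f661e
word = 0xcd8f661e → little-endian bytes:
  [0]=0x1e  [1]=0x66  [2]=0x8f  [3]=0xcd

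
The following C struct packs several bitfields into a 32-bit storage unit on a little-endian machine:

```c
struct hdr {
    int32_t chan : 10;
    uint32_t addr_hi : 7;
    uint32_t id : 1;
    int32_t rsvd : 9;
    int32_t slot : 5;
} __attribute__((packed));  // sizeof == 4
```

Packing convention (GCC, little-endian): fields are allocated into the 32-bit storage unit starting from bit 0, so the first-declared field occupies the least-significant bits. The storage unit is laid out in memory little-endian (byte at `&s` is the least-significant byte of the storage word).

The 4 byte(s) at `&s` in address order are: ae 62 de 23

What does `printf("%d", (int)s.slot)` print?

[0]=0xae [1]=0x62 [2]=0xde [3]=0x23 (little-endian) → word 0x23de62ae
chan [0+:10] = (word>>0) & 0x3ff = 686
addr_hi [10+:7] = (word>>10) & 0x7f = 24
id [17+:1] = (word>>17) & 0x1 = 1
rsvd [18+:9] = (word>>18) & 0x1ff = 247
slot [27+:5] = (word>>27) & 0x1f = 4  ←
slot signed 5b, MSB=0: value = 4

4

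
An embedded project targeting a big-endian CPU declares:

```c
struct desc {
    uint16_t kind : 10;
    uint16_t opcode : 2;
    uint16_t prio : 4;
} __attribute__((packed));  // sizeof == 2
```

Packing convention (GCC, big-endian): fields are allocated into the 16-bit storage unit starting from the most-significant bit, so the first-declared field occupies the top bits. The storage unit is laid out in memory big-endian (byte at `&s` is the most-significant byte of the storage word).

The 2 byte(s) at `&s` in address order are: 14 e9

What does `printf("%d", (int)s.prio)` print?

9

[0]=0x14 [1]=0xe9 (big-endian) → word 0x14e9
kind [6+:10] = (word>>6) & 0x3ff = 83
opcode [4+:2] = (word>>4) & 0x3 = 2
prio [0+:4] = (word>>0) & 0xf = 9  ←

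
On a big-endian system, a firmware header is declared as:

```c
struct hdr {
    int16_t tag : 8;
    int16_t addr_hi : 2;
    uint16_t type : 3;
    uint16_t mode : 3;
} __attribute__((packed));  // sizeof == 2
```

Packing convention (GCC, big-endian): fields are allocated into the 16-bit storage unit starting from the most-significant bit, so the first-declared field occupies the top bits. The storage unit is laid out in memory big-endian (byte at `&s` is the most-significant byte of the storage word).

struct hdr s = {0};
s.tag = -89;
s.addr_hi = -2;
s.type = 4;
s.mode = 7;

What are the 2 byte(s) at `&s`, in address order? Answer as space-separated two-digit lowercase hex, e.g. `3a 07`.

tag (8b) val=-89 bits=0xa7 at bit 8: 0xa700
addr_hi (2b) val=-2 bits=0x2 at bit 6: 0xa780
type (3b) val=4 bits=0x4 at bit 3: 0xa7a0
mode (3b) val=7 bits=0x7 at bit 0: 0xa7a7
word = 0xa7a7 → big-endian bytes:
  [0]=0xa7  [1]=0xa7

a7 a7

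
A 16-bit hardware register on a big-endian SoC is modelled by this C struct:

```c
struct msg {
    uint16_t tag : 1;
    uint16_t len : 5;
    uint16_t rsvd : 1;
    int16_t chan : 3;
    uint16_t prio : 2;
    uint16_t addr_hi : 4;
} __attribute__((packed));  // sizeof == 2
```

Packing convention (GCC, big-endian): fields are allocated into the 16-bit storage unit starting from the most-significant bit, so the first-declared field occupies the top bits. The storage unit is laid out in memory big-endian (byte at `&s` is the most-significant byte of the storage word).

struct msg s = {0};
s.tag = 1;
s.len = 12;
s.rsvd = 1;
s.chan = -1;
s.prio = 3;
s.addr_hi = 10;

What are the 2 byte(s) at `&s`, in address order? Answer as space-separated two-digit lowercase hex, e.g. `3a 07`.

tag:1 = 1 → 0x1 << 15 → word 0x8000
len:5 = 12 → 0xc << 10 → word 0xb000
rsvd:1 = 1 → 0x1 << 9 → word 0xb200
chan:3 = -1 → 0x7 << 6 → word 0xb3c0
prio:2 = 3 → 0x3 << 4 → word 0xb3f0
addr_hi:4 = 10 → 0xa << 0 → word 0xb3fa
word = 0xb3fa → big-endian bytes:
  [0]=0xb3  [1]=0xfa

b3 fa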